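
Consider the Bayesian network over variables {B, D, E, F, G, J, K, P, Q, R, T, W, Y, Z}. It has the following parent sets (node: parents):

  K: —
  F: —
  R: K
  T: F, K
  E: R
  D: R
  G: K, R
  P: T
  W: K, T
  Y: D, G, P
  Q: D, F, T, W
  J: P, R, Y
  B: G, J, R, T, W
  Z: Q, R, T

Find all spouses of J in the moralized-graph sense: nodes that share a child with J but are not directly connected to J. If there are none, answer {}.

Children of J: B.
  B: G, R, T, W
Excluding nodes already adjacent to J (B, P, R, Y), the co-parent-only contribution is {G, T, W}.

{G, T, W}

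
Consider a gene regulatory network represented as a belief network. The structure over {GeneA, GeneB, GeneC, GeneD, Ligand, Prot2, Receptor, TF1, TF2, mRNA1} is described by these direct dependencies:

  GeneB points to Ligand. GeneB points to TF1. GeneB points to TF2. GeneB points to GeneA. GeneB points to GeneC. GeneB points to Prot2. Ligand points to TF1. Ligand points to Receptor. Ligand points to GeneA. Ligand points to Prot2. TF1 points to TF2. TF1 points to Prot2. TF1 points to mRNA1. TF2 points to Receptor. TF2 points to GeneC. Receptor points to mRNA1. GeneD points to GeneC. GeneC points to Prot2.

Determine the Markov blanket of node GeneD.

GeneD's parents: none.
Children of GeneD: GeneC.
For each child, the remaining parents (spouses of GeneD):
  GeneC: GeneB, TF2
MB(GeneD) = {GeneB, GeneC, TF2}.

{GeneB, GeneC, TF2}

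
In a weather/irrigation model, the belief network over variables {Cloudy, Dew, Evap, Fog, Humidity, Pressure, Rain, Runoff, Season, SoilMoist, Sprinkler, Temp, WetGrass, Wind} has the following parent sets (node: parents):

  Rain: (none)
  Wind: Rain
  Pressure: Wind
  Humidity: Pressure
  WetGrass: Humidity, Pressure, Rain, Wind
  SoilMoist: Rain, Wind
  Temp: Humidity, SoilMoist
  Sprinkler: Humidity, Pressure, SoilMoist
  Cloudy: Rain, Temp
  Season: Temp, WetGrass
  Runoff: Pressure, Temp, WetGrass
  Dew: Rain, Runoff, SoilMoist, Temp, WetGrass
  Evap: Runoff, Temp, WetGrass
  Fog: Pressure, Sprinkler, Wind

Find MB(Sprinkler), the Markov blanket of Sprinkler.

A node's Markov blanket = Pa ∪ Ch ∪ (parents of Ch other than the node itself).
Ch(Sprinkler) = {Fog}.
Pa(Sprinkler) = {Humidity, Pressure, SoilMoist}.
For each child, the remaining parents (spouses of Sprinkler):
  Fog's other parents are Pressure, Wind.
Taking the union gives {Fog, Humidity, Pressure, SoilMoist, Wind}.

{Fog, Humidity, Pressure, SoilMoist, Wind}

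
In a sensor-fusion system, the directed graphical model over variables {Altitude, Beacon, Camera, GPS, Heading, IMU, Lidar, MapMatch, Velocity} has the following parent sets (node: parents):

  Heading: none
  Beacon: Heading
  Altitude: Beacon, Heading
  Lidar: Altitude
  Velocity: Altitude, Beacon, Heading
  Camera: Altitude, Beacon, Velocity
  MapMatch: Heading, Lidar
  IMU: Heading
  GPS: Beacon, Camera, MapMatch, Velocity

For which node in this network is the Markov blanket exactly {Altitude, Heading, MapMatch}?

The target node must have every member of {Altitude, Heading, MapMatch} as a parent, child, or co-parent, and no others.
Parents of Lidar: Altitude; children: MapMatch; co-parents: Heading.
These exactly cover the given set, so the node is Lidar.

Lidar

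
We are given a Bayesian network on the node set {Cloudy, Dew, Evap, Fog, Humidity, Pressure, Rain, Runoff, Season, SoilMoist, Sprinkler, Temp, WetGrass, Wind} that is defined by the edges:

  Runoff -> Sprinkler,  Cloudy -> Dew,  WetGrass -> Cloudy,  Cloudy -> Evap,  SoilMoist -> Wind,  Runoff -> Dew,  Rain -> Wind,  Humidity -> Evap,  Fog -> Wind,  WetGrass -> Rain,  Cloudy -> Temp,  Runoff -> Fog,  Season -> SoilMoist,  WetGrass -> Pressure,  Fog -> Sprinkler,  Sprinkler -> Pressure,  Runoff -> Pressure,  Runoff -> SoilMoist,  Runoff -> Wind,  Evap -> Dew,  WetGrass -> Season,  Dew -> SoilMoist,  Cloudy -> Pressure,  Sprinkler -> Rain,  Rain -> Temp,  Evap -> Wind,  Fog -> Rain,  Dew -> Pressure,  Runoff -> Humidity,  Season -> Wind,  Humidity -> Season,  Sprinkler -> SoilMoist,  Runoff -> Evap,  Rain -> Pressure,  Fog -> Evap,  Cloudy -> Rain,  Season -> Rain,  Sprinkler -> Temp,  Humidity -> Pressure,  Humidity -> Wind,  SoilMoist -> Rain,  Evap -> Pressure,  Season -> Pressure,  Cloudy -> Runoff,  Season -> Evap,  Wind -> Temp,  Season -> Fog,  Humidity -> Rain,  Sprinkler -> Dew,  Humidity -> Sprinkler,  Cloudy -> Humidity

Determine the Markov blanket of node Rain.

By definition, MB(Rain) is built from Rain's parents, Rain's children, and the co-parents of Rain.
Rain's parents: Cloudy, Fog, Humidity, Season, SoilMoist, Sprinkler, WetGrass.
Ch(Rain) = {Pressure, Temp, Wind}.
Other parents of Rain's children:
  Wind also has parents Evap, Fog, Humidity, Runoff, Season, SoilMoist.
  Pressure also has parents Cloudy, Dew, Evap, Humidity, Runoff, Season, Sprinkler, WetGrass.
  Temp's other parents are Cloudy, Sprinkler, Wind.
Taking the union gives {Cloudy, Dew, Evap, Fog, Humidity, Pressure, Runoff, Season, SoilMoist, Sprinkler, Temp, WetGrass, Wind}.

{Cloudy, Dew, Evap, Fog, Humidity, Pressure, Runoff, Season, SoilMoist, Sprinkler, Temp, WetGrass, Wind}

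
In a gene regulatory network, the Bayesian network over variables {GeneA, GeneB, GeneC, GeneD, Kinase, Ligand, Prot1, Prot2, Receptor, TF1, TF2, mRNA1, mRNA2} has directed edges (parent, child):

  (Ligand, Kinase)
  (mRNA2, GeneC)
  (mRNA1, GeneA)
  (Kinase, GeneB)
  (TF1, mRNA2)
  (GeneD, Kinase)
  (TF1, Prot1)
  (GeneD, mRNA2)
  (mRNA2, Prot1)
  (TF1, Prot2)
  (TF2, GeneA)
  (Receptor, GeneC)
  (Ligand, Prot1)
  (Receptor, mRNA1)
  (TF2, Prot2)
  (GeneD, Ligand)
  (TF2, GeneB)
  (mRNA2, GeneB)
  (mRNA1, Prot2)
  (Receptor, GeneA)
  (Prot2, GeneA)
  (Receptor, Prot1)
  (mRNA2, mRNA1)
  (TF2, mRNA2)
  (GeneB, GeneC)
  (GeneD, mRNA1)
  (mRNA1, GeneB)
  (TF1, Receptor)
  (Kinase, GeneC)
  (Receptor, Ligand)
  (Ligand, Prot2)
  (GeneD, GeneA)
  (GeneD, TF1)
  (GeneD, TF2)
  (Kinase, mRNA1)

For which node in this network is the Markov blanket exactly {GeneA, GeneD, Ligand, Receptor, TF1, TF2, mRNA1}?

The target node must have every member of {GeneA, GeneD, Ligand, Receptor, TF1, TF2, mRNA1} as a parent, child, or co-parent, and no others.
Parents of Prot2: Ligand, TF1, TF2, mRNA1; children: GeneA; co-parents: GeneD, Receptor, TF2, mRNA1.
These exactly cover the given set, so the node is Prot2.

Prot2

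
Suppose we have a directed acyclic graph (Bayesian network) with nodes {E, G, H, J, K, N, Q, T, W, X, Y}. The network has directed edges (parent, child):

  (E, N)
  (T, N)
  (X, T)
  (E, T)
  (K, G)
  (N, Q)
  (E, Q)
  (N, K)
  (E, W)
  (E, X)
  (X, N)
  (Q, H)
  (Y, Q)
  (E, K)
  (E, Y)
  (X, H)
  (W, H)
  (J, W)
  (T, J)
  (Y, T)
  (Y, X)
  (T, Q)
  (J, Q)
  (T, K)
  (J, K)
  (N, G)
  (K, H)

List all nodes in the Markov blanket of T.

Parents of T: E, X, Y.
Children of T: J, K, N, Q.
Parents of each child, excluding T:
  J has no other parent.
  N also has parents E, X.
  K also has parents E, J, N.
  Q's other parents are E, J, N, Y.
Taking the union gives {E, J, K, N, Q, X, Y}.

{E, J, K, N, Q, X, Y}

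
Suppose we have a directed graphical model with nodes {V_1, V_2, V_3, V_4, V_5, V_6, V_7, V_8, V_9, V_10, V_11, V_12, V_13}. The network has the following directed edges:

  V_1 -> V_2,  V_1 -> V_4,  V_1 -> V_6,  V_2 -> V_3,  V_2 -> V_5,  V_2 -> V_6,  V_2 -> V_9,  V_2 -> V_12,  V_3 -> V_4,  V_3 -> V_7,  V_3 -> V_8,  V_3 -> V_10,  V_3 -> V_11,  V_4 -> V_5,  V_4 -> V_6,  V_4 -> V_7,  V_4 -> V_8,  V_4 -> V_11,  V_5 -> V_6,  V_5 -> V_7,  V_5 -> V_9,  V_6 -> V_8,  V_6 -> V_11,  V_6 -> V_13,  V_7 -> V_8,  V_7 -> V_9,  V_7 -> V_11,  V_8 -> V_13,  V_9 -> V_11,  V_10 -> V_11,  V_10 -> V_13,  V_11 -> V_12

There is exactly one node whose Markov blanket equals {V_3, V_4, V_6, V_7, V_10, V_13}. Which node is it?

The target node must have every member of {V_3, V_4, V_6, V_7, V_10, V_13} as a parent, child, or co-parent, and no others.
Parents of V_8: V_3, V_4, V_6, V_7; children: V_13; co-parents: V_6, V_10.
These exactly cover the given set, so the node is V_8.

V_8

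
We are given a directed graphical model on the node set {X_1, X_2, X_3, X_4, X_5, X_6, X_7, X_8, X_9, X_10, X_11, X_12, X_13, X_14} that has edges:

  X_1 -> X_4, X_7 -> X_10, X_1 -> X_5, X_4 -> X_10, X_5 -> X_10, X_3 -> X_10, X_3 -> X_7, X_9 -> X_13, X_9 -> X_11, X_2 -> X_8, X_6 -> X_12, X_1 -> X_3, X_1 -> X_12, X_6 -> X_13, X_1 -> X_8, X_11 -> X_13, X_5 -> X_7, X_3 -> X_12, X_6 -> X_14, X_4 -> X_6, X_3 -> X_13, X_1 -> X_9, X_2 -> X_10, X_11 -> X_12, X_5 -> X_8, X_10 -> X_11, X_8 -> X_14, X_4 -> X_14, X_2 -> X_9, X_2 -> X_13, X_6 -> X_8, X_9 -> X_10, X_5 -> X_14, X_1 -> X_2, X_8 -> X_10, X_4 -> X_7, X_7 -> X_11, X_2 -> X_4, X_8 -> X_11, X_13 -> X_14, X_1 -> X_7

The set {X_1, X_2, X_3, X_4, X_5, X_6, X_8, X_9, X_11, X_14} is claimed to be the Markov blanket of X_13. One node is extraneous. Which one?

X_1

Children of X_13: X_14.
Parents of X_13: X_2, X_3, X_6, X_9, X_11.
Other parents of X_13's children:
  X_14's other parents are X_4, X_5, X_6, X_8.
MB(X_13) = {X_2, X_3, X_4, X_5, X_6, X_8, X_9, X_11, X_14}.
X_1 is neither a parent, child, nor co-parent of X_13, so it does not belong.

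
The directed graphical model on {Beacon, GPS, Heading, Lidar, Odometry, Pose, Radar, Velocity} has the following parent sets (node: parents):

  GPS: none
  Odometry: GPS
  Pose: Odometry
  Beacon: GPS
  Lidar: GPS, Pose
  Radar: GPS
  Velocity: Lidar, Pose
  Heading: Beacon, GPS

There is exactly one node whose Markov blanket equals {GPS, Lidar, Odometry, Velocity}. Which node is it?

The target node must have every member of {GPS, Lidar, Odometry, Velocity} as a parent, child, or co-parent, and no others.
Parents of Pose: Odometry; children: Lidar, Velocity; co-parents: GPS, Lidar.
These exactly cover the given set, so the node is Pose.

Pose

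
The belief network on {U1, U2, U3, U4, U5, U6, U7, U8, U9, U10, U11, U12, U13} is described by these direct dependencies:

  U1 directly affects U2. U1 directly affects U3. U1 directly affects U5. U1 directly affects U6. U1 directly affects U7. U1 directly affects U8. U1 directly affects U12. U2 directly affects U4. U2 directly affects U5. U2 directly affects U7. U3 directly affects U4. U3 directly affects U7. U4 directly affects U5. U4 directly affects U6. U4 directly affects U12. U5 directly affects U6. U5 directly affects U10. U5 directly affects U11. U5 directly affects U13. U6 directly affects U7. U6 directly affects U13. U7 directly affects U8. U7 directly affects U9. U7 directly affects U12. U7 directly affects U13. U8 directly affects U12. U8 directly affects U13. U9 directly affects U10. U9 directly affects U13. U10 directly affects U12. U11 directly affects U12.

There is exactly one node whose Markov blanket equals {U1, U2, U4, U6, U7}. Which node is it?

The target node must have every member of {U1, U2, U4, U6, U7} as a parent, child, or co-parent, and no others.
Parents of U3: U1; children: U4, U7; co-parents: U1, U2, U6.
These exactly cover the given set, so the node is U3.

U3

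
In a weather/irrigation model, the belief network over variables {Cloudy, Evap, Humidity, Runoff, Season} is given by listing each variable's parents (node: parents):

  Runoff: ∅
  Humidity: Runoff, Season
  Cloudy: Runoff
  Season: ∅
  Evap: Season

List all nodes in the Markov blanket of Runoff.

A node's Markov blanket = Pa ∪ Ch ∪ (parents of Ch other than the node itself).
Runoff has no parents.
Runoff's children: Cloudy, Humidity.
Other parents of Runoff's children:
  Humidity's other parent is Season.
  Cloudy: no additional parents.
Taking the union gives {Cloudy, Humidity, Season}.

{Cloudy, Humidity, Season}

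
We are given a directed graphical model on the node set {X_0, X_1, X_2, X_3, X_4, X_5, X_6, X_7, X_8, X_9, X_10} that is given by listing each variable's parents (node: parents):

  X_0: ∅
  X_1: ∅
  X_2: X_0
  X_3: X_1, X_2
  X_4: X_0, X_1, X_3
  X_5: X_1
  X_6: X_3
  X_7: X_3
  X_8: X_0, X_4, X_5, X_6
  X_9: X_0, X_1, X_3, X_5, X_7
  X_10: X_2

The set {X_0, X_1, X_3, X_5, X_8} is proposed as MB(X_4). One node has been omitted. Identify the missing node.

A node's Markov blanket = Pa ∪ Ch ∪ (parents of Ch other than the node itself).
Parents of X_4: X_0, X_1, X_3.
X_4 has child X_8.
Parents of each child, excluding X_4:
  X_8: X_0, X_5, X_6
MB(X_4) = {X_0, X_1, X_3, X_5, X_6, X_8}.
Comparing with the claimed set, X_6 is missing.

X_6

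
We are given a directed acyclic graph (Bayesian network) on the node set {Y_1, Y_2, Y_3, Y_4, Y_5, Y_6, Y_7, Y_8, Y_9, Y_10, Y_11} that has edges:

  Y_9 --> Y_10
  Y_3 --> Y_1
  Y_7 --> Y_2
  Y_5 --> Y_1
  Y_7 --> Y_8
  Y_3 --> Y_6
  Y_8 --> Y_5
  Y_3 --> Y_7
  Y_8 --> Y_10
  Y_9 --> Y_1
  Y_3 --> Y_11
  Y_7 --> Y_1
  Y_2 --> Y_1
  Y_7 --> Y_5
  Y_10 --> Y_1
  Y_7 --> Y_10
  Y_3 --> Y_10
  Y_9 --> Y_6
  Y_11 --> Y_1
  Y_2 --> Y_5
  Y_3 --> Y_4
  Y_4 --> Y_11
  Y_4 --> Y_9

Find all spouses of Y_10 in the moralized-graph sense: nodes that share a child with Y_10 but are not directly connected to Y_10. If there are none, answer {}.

Children of Y_10: Y_1.
  Y_1's other parents are Y_2, Y_3, Y_5, Y_7, Y_9, Y_11.
Excluding nodes already adjacent to Y_10 (Y_1, Y_3, Y_7, Y_8, Y_9), the co-parent-only contribution is {Y_2, Y_5, Y_11}.

{Y_2, Y_5, Y_11}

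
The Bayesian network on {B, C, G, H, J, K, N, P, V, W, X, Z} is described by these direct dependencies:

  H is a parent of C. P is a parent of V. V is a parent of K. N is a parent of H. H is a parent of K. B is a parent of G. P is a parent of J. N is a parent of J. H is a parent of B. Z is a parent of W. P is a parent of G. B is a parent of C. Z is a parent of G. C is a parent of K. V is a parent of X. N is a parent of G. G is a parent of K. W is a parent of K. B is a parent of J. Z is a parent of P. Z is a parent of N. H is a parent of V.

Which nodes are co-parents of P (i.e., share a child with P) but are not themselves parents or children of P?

Children of P: G, J, V.
  J also has parents B, N.
  V's other parent is H.
  G also has parents B, N, Z.
Excluding nodes already adjacent to P (G, J, V, Z), the co-parent-only contribution is {B, H, N}.

{B, H, N}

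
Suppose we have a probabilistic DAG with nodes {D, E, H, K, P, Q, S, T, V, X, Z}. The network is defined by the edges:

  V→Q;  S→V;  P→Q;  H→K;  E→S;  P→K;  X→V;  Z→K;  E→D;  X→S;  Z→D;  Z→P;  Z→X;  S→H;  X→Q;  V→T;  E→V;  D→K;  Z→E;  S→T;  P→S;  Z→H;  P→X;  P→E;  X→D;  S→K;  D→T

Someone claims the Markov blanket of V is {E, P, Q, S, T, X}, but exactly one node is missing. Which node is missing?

Recall MB(v) = parents ∪ children ∪ spouses, where spouses are the other parents of v's children.
Pa(V) = {E, S, X}.
V has children Q, T.
For each child, the remaining parents (spouses of V):
  Q also has parents P, X.
  parents(T) \ {V} = {D, S}.
MB(V) = {D, E, P, Q, S, T, X}.
Comparing with the claimed set, D is missing.

D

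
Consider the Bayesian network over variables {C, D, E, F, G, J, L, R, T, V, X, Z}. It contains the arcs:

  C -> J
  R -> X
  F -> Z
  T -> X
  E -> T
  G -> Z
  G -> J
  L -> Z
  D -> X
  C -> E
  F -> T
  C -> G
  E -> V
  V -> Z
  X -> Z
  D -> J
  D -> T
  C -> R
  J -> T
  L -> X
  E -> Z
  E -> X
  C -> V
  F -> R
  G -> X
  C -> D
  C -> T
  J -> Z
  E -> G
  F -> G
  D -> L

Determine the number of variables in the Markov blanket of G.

11

G has children J, X, Z.
Pa(G) = {C, E, F}.
Other parents of G's children:
  J: C, D
  X: D, E, L, R, T
  Z: E, F, J, L, V, X
MB(G) = {C, D, E, F, J, L, R, T, V, X, Z}, which has 11 nodes.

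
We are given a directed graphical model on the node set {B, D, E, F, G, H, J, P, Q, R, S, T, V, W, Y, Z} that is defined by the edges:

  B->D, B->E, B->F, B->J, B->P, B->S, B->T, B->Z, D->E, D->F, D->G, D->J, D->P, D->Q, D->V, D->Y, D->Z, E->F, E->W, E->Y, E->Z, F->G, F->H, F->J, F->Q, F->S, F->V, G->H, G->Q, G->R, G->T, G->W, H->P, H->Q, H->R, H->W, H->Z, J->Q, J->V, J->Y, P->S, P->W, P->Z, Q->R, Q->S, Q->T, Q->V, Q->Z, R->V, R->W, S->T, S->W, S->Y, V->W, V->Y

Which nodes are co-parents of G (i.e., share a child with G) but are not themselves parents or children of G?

Children of G: H, Q, R, T, W.
  parents(H) \ {G} = {F}.
  parents(Q) \ {G} = {D, F, H, J}.
  parents(R) \ {G} = {H, Q}.
  T also has parents B, Q, S.
  W's other parents are E, H, P, R, S, V.
Excluding nodes already adjacent to G (D, F, H, Q, R, T, W), the co-parent-only contribution is {B, E, J, P, S, V}.

{B, E, J, P, S, V}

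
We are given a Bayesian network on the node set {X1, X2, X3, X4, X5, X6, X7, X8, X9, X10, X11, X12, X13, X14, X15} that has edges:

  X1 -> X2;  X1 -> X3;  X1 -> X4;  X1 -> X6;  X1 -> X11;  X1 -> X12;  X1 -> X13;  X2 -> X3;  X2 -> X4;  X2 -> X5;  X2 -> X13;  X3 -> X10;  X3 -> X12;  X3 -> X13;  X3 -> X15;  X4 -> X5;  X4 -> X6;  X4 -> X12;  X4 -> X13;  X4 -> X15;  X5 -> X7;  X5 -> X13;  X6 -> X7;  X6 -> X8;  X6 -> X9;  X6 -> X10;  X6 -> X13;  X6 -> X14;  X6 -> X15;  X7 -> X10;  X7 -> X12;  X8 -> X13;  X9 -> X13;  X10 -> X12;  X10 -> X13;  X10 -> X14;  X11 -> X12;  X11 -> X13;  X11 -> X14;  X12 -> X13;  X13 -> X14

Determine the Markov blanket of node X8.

{X1, X2, X3, X4, X5, X6, X9, X10, X11, X12, X13}

Children of X8: X13.
Parents of X8: X6.
For each child, the remaining parents (spouses of X8):
  X13: X1, X2, X3, X4, X5, X6, X9, X10, X11, X12
Union: {X6} ∪ {X13} ∪ {X1, X2, X3, X4, X5, X6, X9, X10, X11, X12} = {X1, X2, X3, X4, X5, X6, X9, X10, X11, X12, X13}.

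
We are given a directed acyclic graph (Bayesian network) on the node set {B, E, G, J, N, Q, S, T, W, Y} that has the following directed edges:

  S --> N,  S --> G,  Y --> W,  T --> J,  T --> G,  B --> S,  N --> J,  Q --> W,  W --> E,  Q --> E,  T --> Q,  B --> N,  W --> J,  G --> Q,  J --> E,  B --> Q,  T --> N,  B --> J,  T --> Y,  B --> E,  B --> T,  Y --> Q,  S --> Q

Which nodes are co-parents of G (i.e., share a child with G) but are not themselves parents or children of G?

Children of G: Q.
  Q's other parents are B, S, T, Y.
Excluding nodes already adjacent to G (Q, S, T), the co-parent-only contribution is {B, Y}.

{B, Y}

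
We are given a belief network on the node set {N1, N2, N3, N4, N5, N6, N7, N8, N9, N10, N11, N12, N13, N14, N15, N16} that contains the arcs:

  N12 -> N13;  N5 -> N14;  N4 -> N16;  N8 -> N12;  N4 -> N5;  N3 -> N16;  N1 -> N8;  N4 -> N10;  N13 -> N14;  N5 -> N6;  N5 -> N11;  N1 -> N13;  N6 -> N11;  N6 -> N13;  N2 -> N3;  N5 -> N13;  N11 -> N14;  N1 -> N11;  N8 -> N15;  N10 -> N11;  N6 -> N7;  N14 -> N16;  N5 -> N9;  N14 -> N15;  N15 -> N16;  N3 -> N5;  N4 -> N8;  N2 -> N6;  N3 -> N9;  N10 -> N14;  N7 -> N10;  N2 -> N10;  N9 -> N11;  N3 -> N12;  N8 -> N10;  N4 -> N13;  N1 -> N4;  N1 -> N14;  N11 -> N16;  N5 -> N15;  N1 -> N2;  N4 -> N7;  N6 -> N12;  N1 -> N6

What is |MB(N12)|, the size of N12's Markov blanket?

7

A node's Markov blanket = Pa ∪ Ch ∪ (parents of Ch other than the node itself).
Parents of N12: N3, N6, N8.
N12's children: N13.
Co-parents of N12 (other parents of its children):
  N13's other parents are N1, N4, N5, N6.
MB(N12) = {N1, N3, N4, N5, N6, N8, N13}, which has 7 nodes.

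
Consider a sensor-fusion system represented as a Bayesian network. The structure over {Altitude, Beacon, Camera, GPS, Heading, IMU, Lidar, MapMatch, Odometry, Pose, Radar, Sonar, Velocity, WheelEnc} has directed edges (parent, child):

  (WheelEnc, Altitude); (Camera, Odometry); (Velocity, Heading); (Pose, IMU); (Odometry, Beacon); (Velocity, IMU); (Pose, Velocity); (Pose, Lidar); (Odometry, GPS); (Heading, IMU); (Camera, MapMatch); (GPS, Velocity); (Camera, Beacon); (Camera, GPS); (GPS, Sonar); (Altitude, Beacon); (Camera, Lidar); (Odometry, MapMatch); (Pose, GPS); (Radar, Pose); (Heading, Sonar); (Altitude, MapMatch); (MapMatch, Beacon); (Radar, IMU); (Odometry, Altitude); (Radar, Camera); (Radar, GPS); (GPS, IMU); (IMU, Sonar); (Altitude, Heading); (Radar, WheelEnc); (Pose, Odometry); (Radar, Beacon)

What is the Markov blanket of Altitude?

A node's Markov blanket = Pa ∪ Ch ∪ (parents of Ch other than the node itself).
Altitude has parents Odometry, WheelEnc.
Altitude's children: Beacon, Heading, MapMatch.
Other parents of Altitude's children:
  Heading's other parent is Velocity.
  MapMatch also has parents Camera, Odometry.
  parents(Beacon) \ {Altitude} = {Camera, MapMatch, Odometry, Radar}.
Union: {Odometry, WheelEnc} ∪ {Beacon, Heading, MapMatch} ∪ {Camera, MapMatch, Odometry, Radar, Velocity} = {Beacon, Camera, Heading, MapMatch, Odometry, Radar, Velocity, WheelEnc}.

{Beacon, Camera, Heading, MapMatch, Odometry, Radar, Velocity, WheelEnc}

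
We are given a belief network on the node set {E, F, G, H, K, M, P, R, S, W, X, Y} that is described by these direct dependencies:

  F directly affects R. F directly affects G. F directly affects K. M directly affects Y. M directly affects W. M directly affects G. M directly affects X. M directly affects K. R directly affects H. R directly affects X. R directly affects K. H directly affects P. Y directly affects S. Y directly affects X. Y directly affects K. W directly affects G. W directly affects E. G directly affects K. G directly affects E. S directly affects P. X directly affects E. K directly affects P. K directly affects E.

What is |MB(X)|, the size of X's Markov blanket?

X has child E.
Parents of X: M, R, Y.
For each child, the remaining parents (spouses of X):
  parents(E) \ {X} = {G, K, W}.
MB(X) = {E, G, K, M, R, W, Y}, which has 7 nodes.

7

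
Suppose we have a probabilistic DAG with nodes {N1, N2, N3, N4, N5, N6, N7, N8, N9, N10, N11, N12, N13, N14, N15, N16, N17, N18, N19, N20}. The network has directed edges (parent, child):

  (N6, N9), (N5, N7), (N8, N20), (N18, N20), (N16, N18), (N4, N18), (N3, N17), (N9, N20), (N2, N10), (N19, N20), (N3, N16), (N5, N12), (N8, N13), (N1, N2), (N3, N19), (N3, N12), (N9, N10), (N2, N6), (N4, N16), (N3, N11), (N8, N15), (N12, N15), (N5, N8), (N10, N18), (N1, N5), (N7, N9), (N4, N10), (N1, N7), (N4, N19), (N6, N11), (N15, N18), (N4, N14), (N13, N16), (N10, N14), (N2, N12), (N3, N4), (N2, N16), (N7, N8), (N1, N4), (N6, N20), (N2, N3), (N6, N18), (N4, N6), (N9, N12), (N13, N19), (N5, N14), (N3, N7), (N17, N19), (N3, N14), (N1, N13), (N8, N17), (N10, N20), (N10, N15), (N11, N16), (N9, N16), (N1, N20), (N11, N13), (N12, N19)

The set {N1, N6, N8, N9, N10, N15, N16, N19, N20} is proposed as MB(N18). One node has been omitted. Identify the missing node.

N18 has child N20.
N18 has parents N4, N6, N10, N15, N16.
Parents of each child, excluding N18:
  parents(N20) \ {N18} = {N1, N6, N8, N9, N10, N19}.
MB(N18) = {N1, N4, N6, N8, N9, N10, N15, N16, N19, N20}.
Comparing with the claimed set, N4 is missing.

N4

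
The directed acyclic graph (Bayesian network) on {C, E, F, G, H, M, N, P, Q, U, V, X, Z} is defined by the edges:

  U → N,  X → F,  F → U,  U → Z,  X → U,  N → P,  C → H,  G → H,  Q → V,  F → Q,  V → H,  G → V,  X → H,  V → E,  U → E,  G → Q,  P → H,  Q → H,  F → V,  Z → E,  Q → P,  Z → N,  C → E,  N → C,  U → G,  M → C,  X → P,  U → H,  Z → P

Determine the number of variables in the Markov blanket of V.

10

Recall MB(v) = parents ∪ children ∪ spouses, where spouses are the other parents of v's children.
Ch(V) = {E, H}.
Pa(V) = {F, G, Q}.
Co-parents of V (other parents of its children):
  H also has parents C, G, P, Q, U, X.
  E also has parents C, U, Z.
MB(V) = {C, E, F, G, H, P, Q, U, X, Z}, which has 10 nodes.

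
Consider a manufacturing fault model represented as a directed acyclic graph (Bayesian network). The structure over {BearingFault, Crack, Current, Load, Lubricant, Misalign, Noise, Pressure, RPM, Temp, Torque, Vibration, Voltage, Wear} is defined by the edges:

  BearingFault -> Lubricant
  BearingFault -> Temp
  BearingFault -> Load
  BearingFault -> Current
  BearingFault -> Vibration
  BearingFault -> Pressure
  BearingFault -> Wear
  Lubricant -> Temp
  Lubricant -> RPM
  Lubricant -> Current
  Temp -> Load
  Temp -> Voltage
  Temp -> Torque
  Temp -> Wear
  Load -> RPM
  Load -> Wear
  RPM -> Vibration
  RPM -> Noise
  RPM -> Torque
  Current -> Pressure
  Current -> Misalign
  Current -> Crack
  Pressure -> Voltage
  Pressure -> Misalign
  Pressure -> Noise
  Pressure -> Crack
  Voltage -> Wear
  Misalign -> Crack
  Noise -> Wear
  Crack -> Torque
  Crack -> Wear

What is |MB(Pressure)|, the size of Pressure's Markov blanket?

Parents of Pressure: BearingFault, Current.
Pressure's children: Crack, Misalign, Noise, Voltage.
For each child, the remaining parents (spouses of Pressure):
  Voltage: Temp
  Misalign: Current
  Noise: RPM
  Crack: Current, Misalign
MB(Pressure) = {BearingFault, Crack, Current, Misalign, Noise, RPM, Temp, Voltage}, which has 8 nodes.

8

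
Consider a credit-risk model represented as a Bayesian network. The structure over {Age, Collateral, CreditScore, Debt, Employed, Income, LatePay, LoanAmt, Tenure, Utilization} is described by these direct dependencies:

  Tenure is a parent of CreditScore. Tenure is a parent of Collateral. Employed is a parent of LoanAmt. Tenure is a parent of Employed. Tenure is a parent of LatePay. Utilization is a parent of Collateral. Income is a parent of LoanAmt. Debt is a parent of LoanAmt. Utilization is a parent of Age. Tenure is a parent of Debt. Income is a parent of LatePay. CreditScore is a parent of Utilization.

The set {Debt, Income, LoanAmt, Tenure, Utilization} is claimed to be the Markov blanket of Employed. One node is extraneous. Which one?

A node's Markov blanket = Pa ∪ Ch ∪ (parents of Ch other than the node itself).
Ch(Employed) = {LoanAmt}.
Employed's parents: Tenure.
Other parents of Employed's children:
  LoanAmt: Debt, Income
MB(Employed) = {Debt, Income, LoanAmt, Tenure}.
Utilization is neither a parent, child, nor co-parent of Employed, so it does not belong.

Utilization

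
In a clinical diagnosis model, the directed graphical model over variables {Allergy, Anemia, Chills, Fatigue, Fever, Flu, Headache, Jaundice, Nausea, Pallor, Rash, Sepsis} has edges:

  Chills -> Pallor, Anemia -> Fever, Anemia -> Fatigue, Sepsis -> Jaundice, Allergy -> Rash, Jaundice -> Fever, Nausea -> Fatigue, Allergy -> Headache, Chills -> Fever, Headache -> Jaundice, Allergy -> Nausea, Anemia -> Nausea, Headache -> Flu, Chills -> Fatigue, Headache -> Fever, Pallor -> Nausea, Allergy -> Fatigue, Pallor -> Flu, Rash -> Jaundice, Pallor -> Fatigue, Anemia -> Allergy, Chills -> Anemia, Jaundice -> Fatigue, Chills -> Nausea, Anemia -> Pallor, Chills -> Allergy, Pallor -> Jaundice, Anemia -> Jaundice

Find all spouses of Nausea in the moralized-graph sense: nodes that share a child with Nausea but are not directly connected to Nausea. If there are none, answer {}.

{Jaundice}

Children of Nausea: Fatigue.
  Fatigue: Allergy, Anemia, Chills, Jaundice, Pallor
Excluding nodes already adjacent to Nausea (Allergy, Anemia, Chills, Fatigue, Pallor), the co-parent-only contribution is {Jaundice}.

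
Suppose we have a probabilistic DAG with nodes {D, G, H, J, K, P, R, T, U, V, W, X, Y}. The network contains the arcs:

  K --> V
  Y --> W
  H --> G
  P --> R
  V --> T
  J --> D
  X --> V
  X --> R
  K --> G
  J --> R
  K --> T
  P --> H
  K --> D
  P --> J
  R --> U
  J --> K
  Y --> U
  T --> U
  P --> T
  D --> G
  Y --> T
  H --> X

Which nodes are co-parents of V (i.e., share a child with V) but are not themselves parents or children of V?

Children of V: T.
  T's other parents are K, P, Y.
Excluding nodes already adjacent to V (K, T, X), the co-parent-only contribution is {P, Y}.

{P, Y}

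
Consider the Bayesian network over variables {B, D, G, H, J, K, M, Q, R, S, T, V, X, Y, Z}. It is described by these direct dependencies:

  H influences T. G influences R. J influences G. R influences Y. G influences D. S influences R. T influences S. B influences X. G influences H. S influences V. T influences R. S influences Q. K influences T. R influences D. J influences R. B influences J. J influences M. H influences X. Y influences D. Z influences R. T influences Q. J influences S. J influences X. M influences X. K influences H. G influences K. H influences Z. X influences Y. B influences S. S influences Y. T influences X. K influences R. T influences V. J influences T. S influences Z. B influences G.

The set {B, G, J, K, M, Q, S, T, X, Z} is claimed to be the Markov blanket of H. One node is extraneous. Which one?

H has parents G, K.
H has children T, X, Z.
Other parents of H's children:
  parents(T) \ {H} = {J, K}.
  Z's other parent is S.
  parents(X) \ {H} = {B, J, M, T}.
MB(H) = {B, G, J, K, M, S, T, X, Z}.
Q is neither a parent, child, nor co-parent of H, so it does not belong.

Q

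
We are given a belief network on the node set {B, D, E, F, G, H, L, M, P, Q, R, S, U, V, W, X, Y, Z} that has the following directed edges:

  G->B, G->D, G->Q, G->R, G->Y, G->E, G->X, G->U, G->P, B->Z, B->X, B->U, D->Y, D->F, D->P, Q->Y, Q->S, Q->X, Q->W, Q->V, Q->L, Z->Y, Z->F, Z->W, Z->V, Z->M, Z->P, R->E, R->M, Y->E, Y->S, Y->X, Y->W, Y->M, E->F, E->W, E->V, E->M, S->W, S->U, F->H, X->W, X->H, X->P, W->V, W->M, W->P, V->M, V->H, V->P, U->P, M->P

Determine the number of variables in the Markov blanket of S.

A node's Markov blanket = Pa ∪ Ch ∪ (parents of Ch other than the node itself).
Parents of S: Q, Y.
Ch(S) = {U, W}.
Other parents of S's children:
  W: E, Q, X, Y, Z
  U: B, G
MB(S) = {B, E, G, Q, U, W, X, Y, Z}, which has 9 nodes.

9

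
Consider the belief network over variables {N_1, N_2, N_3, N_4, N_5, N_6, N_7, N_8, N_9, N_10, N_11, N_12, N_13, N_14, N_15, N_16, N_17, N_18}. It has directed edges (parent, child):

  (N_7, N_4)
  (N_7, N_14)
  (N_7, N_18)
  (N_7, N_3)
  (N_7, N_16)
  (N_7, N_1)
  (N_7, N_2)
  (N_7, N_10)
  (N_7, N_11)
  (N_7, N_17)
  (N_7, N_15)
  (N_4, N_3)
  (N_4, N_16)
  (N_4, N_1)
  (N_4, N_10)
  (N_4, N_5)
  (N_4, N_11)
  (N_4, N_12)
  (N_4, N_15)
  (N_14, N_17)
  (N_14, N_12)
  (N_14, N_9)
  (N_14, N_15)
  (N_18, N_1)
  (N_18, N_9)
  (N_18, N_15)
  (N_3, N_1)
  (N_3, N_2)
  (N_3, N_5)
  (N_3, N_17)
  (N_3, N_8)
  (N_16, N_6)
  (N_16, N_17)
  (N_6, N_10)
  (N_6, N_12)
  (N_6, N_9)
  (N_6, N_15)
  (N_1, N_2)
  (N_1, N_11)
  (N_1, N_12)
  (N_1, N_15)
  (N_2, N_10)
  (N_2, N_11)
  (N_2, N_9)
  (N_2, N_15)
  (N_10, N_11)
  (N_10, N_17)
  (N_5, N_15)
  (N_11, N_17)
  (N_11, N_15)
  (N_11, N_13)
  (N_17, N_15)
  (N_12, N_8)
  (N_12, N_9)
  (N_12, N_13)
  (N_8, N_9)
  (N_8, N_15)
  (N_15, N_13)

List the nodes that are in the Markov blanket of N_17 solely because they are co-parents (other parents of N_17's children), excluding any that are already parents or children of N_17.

{N_1, N_2, N_4, N_5, N_6, N_8, N_18}

Children of N_17: N_15.
  N_15's other parents are N_1, N_2, N_4, N_5, N_6, N_7, N_8, N_11, N_14, N_18.
Excluding nodes already adjacent to N_17 (N_3, N_7, N_10, N_11, N_14, N_15, N_16), the co-parent-only contribution is {N_1, N_2, N_4, N_5, N_6, N_8, N_18}.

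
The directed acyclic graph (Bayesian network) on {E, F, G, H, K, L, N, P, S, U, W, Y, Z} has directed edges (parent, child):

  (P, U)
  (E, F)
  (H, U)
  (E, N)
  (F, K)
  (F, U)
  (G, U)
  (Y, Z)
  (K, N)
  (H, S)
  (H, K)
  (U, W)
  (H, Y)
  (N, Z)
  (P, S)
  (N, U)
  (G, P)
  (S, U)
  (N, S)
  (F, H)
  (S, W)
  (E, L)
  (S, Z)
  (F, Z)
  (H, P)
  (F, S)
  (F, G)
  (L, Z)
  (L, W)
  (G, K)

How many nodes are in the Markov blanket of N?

11

Pa(N) = {E, K}.
Children of N: S, U, Z.
Co-parents of N (other parents of its children):
  S: F, H, P
  U: F, G, H, P, S
  Z: F, L, S, Y
MB(N) = {E, F, G, H, K, L, P, S, U, Y, Z}, which has 11 nodes.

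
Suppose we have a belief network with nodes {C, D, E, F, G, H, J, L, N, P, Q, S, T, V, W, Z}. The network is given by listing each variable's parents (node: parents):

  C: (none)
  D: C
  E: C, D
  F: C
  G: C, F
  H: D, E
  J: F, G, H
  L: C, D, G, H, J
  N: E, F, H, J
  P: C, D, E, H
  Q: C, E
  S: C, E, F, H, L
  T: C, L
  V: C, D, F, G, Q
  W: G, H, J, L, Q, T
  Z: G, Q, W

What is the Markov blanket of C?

By definition, MB(C) is built from C's parents, C's children, and the co-parents of C.
C has no parents.
Children of C: D, E, F, G, L, P, Q, S, T, V.
For each child, the remaining parents (spouses of C):
  D: —
  E: D
  F: —
  G: F
  L: D, G, H, J
  P: D, E, H
  Q: E
  S: E, F, H, L
  T: L
  V: D, F, G, Q
Union: {} ∪ {D, E, F, G, L, P, Q, S, T, V} ∪ {D, E, F, G, H, J, L, Q} = {D, E, F, G, H, J, L, P, Q, S, T, V}.

{D, E, F, G, H, J, L, P, Q, S, T, V}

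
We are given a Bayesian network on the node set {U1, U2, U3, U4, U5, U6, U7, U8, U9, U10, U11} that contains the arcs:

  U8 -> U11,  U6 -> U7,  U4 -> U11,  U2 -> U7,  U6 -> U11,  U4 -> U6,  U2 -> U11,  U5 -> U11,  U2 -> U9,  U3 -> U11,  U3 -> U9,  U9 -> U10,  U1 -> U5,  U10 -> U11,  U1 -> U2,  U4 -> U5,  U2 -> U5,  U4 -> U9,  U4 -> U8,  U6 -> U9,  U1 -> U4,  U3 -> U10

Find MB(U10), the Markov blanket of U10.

{U2, U3, U4, U5, U6, U8, U9, U11}

By definition, MB(U10) is built from U10's parents, U10's children, and the co-parents of U10.
U10 has parents U3, U9.
Ch(U10) = {U11}.
For each child, the remaining parents (spouses of U10):
  U11: U2, U3, U4, U5, U6, U8
So the Markov blanket of U10 is {U2, U3, U4, U5, U6, U8, U9, U11}.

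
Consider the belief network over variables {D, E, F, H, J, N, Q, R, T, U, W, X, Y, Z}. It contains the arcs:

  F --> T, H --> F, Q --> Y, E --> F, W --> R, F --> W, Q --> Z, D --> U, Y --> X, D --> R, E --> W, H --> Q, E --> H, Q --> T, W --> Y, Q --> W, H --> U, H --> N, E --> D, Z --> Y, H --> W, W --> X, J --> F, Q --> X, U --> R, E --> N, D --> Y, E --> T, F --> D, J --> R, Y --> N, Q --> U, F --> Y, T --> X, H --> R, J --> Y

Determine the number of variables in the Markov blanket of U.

U's parents: D, H, Q.
Children of U: R.
Other parents of U's children:
  R: D, H, J, W
MB(U) = {D, H, J, Q, R, W}, which has 6 nodes.

6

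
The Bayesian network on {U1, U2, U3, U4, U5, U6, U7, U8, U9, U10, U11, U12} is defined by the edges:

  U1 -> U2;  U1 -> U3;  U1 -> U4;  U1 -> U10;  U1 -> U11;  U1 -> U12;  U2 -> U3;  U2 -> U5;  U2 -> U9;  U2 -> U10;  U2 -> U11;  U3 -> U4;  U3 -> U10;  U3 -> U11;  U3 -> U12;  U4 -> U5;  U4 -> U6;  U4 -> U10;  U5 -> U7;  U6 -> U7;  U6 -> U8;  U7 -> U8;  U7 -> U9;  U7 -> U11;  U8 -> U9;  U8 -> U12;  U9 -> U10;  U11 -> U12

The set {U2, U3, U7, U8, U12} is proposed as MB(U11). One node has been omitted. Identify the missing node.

By definition, MB(U11) is built from U11's parents, U11's children, and the co-parents of U11.
Pa(U11) = {U1, U2, U3, U7}.
Ch(U11) = {U12}.
Parents of each child, excluding U11:
  U12: U1, U3, U8
MB(U11) = {U1, U2, U3, U7, U8, U12}.
Comparing with the claimed set, U1 is missing.

U1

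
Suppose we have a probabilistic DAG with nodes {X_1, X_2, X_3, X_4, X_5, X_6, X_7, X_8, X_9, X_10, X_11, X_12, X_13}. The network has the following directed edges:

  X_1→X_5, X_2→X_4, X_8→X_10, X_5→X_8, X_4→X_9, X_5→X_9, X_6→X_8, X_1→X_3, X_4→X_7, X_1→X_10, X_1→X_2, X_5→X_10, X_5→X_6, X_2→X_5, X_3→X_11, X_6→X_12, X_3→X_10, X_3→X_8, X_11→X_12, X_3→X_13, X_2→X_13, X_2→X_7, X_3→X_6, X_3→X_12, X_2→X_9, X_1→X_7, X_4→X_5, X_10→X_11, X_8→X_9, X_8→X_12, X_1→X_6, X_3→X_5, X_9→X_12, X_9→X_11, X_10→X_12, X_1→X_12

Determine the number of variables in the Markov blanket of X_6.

8

X_6's parents: X_1, X_3, X_5.
X_6 has children X_8, X_12.
Parents of each child, excluding X_6:
  X_8: X_3, X_5
  X_12: X_1, X_3, X_8, X_9, X_10, X_11
MB(X_6) = {X_1, X_3, X_5, X_8, X_9, X_10, X_11, X_12}, which has 8 nodes.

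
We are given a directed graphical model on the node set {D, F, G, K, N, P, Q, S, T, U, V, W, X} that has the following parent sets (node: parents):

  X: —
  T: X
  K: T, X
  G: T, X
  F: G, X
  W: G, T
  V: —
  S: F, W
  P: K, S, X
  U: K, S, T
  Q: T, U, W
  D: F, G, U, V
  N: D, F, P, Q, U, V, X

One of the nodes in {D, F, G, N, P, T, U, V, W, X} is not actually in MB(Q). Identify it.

Recall MB(v) = parents ∪ children ∪ spouses, where spouses are the other parents of v's children.
Pa(Q) = {T, U, W}.
Ch(Q) = {N}.
Other parents of Q's children:
  N: D, F, P, U, V, X
MB(Q) = {D, F, N, P, T, U, V, W, X}.
G is neither a parent, child, nor co-parent of Q, so it does not belong.

G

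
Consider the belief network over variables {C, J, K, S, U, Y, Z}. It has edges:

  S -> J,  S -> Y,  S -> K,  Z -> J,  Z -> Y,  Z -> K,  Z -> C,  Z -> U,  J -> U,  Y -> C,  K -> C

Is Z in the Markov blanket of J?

Yes

Z is a parent of J.
So Z ∈ MB(J).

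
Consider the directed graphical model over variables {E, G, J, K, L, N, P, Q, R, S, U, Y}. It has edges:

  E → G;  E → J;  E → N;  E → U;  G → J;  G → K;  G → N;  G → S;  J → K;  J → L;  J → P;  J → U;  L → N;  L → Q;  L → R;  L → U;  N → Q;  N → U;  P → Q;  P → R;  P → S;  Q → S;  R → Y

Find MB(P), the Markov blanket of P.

The Markov blanket of a node is its parents, its children, and the other parents of its children.
P's parents: J.
P has children Q, R, S.
For each child, the remaining parents (spouses of P):
  Q's other parents are L, N.
  parents(R) \ {P} = {L}.
  parents(S) \ {P} = {G, Q}.
MB(P) = {G, J, L, N, Q, R, S}.

{G, J, L, N, Q, R, S}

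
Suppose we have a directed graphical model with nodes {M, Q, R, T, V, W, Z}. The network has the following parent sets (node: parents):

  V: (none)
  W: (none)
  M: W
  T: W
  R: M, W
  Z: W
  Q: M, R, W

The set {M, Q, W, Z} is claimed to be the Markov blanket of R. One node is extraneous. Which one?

By definition, MB(R) is built from R's parents, R's children, and the co-parents of R.
R has parents M, W.
R's children: Q.
Parents of each child, excluding R:
  Q also has parents M, W.
MB(R) = {M, Q, W}.
Z is neither a parent, child, nor co-parent of R, so it does not belong.

Z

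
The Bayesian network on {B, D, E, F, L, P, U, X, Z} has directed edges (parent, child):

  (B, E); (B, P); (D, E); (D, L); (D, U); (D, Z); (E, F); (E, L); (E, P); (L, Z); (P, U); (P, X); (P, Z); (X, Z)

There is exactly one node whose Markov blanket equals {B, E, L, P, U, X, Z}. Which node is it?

D

The target node must have every member of {B, E, L, P, U, X, Z} as a parent, child, or co-parent, and no others.
Parents of D: none; children: E, L, U, Z; co-parents: B, E, L, P, X.
These exactly cover the given set, so the node is D.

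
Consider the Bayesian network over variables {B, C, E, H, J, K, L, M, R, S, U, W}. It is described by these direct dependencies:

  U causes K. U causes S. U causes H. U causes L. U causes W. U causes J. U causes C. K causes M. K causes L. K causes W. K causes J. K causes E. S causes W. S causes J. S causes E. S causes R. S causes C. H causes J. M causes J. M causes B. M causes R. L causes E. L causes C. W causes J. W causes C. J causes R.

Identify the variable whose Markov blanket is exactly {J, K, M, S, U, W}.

H

The target node must have every member of {J, K, M, S, U, W} as a parent, child, or co-parent, and no others.
Parents of H: U; children: J; co-parents: K, M, S, U, W.
These exactly cover the given set, so the node is H.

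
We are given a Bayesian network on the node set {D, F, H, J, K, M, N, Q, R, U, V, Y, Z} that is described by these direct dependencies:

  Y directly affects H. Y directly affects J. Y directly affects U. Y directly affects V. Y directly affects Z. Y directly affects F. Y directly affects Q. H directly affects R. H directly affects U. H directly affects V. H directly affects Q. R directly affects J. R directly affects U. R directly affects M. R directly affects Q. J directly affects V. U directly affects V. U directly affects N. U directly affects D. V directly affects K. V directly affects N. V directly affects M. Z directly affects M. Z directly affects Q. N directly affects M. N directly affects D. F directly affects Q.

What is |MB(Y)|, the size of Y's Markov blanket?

By definition, MB(Y) is built from Y's parents, Y's children, and the co-parents of Y.
Parents of Y: none.
Y's children: F, H, J, Q, U, V, Z.
For each child, the remaining parents (spouses of Y):
  H: —
  J: R
  U: H, R
  V: H, J, U
  Z: —
  F: —
  Q: F, H, R, Z
MB(Y) = {F, H, J, Q, R, U, V, Z}, which has 8 nodes.

8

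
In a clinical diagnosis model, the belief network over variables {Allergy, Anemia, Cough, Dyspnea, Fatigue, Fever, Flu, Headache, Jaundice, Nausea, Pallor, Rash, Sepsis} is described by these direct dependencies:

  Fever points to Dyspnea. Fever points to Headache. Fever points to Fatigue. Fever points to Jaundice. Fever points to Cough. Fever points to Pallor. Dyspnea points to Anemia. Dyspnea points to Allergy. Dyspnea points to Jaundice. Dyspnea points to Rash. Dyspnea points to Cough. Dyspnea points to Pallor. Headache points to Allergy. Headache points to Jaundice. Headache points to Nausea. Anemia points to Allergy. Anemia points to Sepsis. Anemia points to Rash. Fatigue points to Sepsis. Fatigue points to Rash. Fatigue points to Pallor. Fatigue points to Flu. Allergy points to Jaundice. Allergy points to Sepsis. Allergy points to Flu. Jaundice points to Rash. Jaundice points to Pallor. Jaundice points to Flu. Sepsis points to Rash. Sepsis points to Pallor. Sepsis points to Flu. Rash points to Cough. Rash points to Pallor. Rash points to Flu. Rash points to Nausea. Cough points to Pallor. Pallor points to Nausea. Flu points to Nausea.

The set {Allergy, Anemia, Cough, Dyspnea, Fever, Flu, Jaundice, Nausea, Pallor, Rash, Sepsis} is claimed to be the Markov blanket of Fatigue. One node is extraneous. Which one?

Nausea

Children of Fatigue: Flu, Pallor, Rash, Sepsis.
Parents of Fatigue: Fever.
For each child, the remaining parents (spouses of Fatigue):
  Sepsis: Allergy, Anemia
  Rash: Anemia, Dyspnea, Jaundice, Sepsis
  Pallor: Cough, Dyspnea, Fever, Jaundice, Rash, Sepsis
  Flu: Allergy, Jaundice, Rash, Sepsis
MB(Fatigue) = {Allergy, Anemia, Cough, Dyspnea, Fever, Flu, Jaundice, Pallor, Rash, Sepsis}.
Nausea is neither a parent, child, nor co-parent of Fatigue, so it does not belong.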